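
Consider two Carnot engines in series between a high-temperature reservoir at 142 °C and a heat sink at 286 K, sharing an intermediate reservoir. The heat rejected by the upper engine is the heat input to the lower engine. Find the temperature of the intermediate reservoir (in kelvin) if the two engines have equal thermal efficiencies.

T_H = 142 °C → 142 + 273.15 = 415.15 K.
Equal efficiencies require 1 − T_m/T_H = 1 − T_C/T_m, i.e. T_m/T_H = T_C/T_m, so T_m = √(T_H·T_C) = √(415.15 × 286.00) = 345 K.

T_m ≈ 345 K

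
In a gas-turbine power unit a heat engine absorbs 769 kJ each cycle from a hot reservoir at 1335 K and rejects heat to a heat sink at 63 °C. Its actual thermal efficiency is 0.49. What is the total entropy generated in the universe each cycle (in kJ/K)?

ΔS_univ ≈ 0.5907 kJ/K

T_C = 63 °C → 63 + 273.15 = 336.15 K.
W = η·Q_H = 0.49 × 769 = 376.8 kJ, so Q_C = Q_H − W = 392.2 kJ.
Entropy balance on the reservoirs: −Q_H/T_H = -0.5760 kJ/K, +Q_C/T_C = 1.167 kJ/K.
ΔS_univ = −Q_H/T_H + Q_C/T_C = 0.5907 kJ/K (> 0, since η = 0.49 < η_Carnot = 0.748).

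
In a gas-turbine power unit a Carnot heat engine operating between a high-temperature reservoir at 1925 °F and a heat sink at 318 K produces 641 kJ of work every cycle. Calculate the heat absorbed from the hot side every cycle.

Q_H ≈ 843 kJ

T_H = 1925 °F → (1925 − 32) × 5/9 = 1051.67 °C = 1324.82 K.
Carnot efficiency: η = 1 − T_C/T_H = 1 − 318.00/1324.82 = 0.7600.
Q_H = W/η = 641/0.7600 = 843 kJ.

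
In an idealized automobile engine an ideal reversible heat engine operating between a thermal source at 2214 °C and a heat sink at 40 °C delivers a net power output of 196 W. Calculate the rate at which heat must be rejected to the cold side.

Q̇_C ≈ 28.2 W

T_H = 2214 °C → 2214 + 273.15 = 2487.15 K.
T_C = 40 °C → 40 + 273.15 = 313.15 K.
Carnot efficiency: η = 1 − T_C/T_H = 1 − 313.15/2487.15 = 0.8741.
Since Q_C/Q_H = T_C/T_H and Q_H = W/η, Q_C = W·T_C/(T_H − T_C) = 196 × 313.15/2174.00 = 28.2 W.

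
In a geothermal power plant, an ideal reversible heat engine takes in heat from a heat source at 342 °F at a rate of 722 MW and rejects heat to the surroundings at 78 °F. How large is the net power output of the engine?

T_H = 342 °F → (342 − 32) × 5/9 = 172.22 °C = 445.37 K.
T_C = 78 °F → (78 − 32) × 5/9 = 25.56 °C = 298.71 K.
η_rev = 1 − T_C/T_H = 1 − 298.71/445.37 = 0.3293.
W = η·Q_H = 0.3293 × 722 = 238 MW.

Ẇ ≈ 238 MW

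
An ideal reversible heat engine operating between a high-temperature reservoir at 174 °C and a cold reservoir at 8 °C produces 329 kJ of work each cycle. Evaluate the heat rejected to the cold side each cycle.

Q_C ≈ 557 kJ

T_H = 174 °C → 174 + 273.15 = 447.15 K.
T_C = 8 °C → 8 + 273.15 = 281.15 K.
Carnot efficiency: η = 1 − T_C/T_H = 1 − 281.15/447.15 = 0.3712.
Since Q_C/Q_H = T_C/T_H and Q_H = W/η, Q_C = W·T_C/(T_H − T_C) = 329 × 281.15/166.00 = 557 kJ.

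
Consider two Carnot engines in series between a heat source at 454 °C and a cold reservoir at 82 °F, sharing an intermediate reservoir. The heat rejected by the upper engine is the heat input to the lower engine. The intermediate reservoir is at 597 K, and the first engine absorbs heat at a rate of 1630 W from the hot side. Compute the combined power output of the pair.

T_H = 454 °C → 454 + 273.15 = 727.15 K.
T_C = 82 °F → (82 − 32) × 5/9 = 27.78 °C = 300.93 K.
Two reversible stages in series are equivalent to a single Carnot engine between T_H and T_C, so η_total = 1 − T_C/T_H = 1 − 300.93/727.15 = 0.5862.
W_total = η_total · Q_H = 0.5862 × 1630 = 955.4 W.

Ẇ_total ≈ 955.4 W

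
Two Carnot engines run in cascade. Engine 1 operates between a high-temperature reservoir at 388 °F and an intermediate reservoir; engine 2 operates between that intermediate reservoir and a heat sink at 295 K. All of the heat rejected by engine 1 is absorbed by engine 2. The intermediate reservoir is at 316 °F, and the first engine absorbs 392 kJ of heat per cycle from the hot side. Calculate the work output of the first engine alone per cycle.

W₁ ≈ 33.3 kJ

T_H = 388 °F → (388 − 32) × 5/9 = 197.78 °C = 470.93 K.
T_m = 316 °F → (316 − 32) × 5/9 = 157.78 °C = 430.93 K.
First-stage efficiency η₁ = 1 − T_m/T_H = 1 − 430.93/470.93 = 0.0849.
W₁ = η₁·Q_H = 0.0849 × 392 = 33.3 kJ.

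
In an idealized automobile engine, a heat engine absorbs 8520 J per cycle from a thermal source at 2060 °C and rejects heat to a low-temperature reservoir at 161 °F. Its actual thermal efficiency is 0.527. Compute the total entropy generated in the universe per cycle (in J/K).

T_H = 2060 °C → 2060 + 273.15 = 2333.15 K.
T_C = 161 °F → (161 − 32) × 5/9 = 71.67 °C = 344.82 K.
W = η·Q_H = 0.527 × 8520 = 4490 J, so Q_C = Q_H − W = 4030 J.
The hot reservoir loses entropy Q_H/T_H = 8520/2333.15 = 3.652 J/K; the cold reservoir gains Q_C/T_C = 4030/344.82 = 11.69 J/K.
ΔS_univ = −Q_H/T_H + Q_C/T_C = 8.036 J/K (> 0, since η = 0.527 < η_Carnot = 0.852).

ΔS_univ ≈ 8.036 J/K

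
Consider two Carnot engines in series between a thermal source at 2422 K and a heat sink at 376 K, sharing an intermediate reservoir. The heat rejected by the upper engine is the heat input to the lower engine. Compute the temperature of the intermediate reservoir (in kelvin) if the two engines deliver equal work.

T_m ≈ 1400 K

For reversible stages Q_m = Q_H·(T_m/T_H). Setting W₁ = Q_H(1 − T_m/T_H) equal to W₂ = Q_m(1 − T_C/T_m) = Q_H·(T_m − T_C)/T_H gives T_H − T_m = T_m − T_C, so T_m = (T_H + T_C)/2 = (2422.00 + 376.00)/2 = 1400 K.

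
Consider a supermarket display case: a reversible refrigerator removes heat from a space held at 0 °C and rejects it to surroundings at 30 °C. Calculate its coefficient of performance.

T_H = 30 °C → 30 + 273.15 = 303.15 K.
T_C = 0 °C → 0 + 273.15 = 273.15 K.
For a reversible refrigerator, COP_R = T_C/(T_H − T_C) = 273.15/(303.15 − 273.15) = 9.10.

COP_R ≈ 9.10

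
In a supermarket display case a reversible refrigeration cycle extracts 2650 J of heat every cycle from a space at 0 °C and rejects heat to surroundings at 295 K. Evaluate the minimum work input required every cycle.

T_C = 0 °C → 0 + 273.15 = 273.15 K.
Carnot COP: COP_R = T_C/(T_H − T_C) = 273.15/21.85 = 12.5011.
W = Q_C/COP_R = 2650/12.5011 = 212 J.

W_in ≈ 212 J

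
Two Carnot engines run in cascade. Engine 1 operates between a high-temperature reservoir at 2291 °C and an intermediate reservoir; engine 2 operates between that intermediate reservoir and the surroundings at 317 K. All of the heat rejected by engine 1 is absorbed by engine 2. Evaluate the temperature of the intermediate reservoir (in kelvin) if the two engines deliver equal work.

T_m ≈ 1440 K

T_H = 2291 °C → 2291 + 273.15 = 2564.15 K.
For reversible stages Q_m = Q_H·(T_m/T_H). Setting W₁ = Q_H(1 − T_m/T_H) equal to W₂ = Q_m(1 − T_C/T_m) = Q_H·(T_m − T_C)/T_H gives T_H − T_m = T_m − T_C, so T_m = (T_H + T_C)/2 = (2564.15 + 317.00)/2 = 1440 K.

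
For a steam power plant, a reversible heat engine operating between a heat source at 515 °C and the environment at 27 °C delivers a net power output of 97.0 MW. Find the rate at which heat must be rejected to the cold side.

T_H = 515 °C → 515 + 273.15 = 788.15 K.
T_C = 27 °C → 27 + 273.15 = 300.15 K.
Since the cycle is reversible, η = 1 − T_C/T_H = 1 − 300.15/788.15 = 0.6192.
Since Q_C/Q_H = T_C/T_H and Q_H = W/η, Q_C = W·T_C/(T_H − T_C) = 97.0 × 300.15/488.00 = 59.7 MW.

Q̇_C ≈ 59.7 MW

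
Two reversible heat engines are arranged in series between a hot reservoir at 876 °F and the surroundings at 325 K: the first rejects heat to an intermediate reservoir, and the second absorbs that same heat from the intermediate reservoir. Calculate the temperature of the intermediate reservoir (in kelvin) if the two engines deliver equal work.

T_m ≈ 533.5 K

T_H = 876 °F → (876 − 32) × 5/9 = 468.89 °C = 742.04 K.
For reversible stages Q_m = Q_H·(T_m/T_H). Setting W₁ = Q_H(1 − T_m/T_H) equal to W₂ = Q_m(1 − T_C/T_m) = Q_H·(T_m − T_C)/T_H gives T_H − T_m = T_m − T_C, so T_m = (T_H + T_C)/2 = (742.04 + 325.00)/2 = 533.5 K.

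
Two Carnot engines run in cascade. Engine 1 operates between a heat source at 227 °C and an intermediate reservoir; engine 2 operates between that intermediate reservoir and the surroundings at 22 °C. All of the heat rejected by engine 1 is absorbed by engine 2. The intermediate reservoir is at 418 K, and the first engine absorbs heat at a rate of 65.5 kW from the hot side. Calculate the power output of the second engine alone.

T_H = 227 °C → 227 + 273.15 = 500.15 K.
T_C = 22 °C → 22 + 273.15 = 295.15 K.
Heat entering the second stage: Q_m = Q_H·(T_m/T_H) = 65.5 × 418.00/500.15 = 54.74 kW.
Second-stage efficiency η₂ = 1 − T_C/T_m = 1 − 295.15/418.00 = 0.2939, so W₂ = η₂·Q_m = 16.09 kW.

Ẇ₂ ≈ 16.09 kW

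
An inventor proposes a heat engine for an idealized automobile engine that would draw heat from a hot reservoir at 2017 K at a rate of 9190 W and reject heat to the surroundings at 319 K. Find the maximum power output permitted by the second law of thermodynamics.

Ẇ_max ≈ 7737 W

The second-law ceiling is the Carnot efficiency, η_max = 1 − T_C/T_H = 1 − 319.00/2017.00 = 0.8418.
W_max = η_max · Q_H = 0.8418 × 9190 = 7737 W.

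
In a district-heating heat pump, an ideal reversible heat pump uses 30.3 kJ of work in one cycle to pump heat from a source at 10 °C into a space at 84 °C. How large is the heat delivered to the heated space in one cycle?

T_H = 84 °C → 84 + 273.15 = 357.15 K.
T_C = 10 °C → 10 + 273.15 = 283.15 K.
The Carnot heat-pump COP is COP_HP = T_H/(T_H − T_C) = 357.15/74.00 = 4.8264.
Q_H = COP_HP · W = 4.8264 × 30.3 = 146.2 kJ.

Q_H ≈ 146.2 kJ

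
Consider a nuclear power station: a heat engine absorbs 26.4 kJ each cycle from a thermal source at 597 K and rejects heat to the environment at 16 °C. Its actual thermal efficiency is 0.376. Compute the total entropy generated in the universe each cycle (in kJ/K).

T_C = 16 °C → 16 + 273.15 = 289.15 K.
W = η·Q_H = 0.376 × 26.4 = 9.926 kJ, so Q_C = Q_H − W = 16.47 kJ.
Reservoir entropy changes: ΔS_H = −Q_H/T_H = −26.4/597.00 = -0.04422 kJ/K and ΔS_C = +Q_C/T_C = 16.47/289.15 = 0.05697 kJ/K.
ΔS_univ = −Q_H/T_H + Q_C/T_C = 0.0128 kJ/K (> 0, since η = 0.376 < η_Carnot = 0.516).

ΔS_univ ≈ 0.0128 kJ/K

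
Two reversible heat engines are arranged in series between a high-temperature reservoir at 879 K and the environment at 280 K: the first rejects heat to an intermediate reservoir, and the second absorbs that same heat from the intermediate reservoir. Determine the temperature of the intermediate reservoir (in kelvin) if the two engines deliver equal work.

T_m ≈ 579.5 K

For reversible stages Q_m = Q_H·(T_m/T_H). Setting W₁ = Q_H(1 − T_m/T_H) equal to W₂ = Q_m(1 − T_C/T_m) = Q_H·(T_m − T_C)/T_H gives T_H − T_m = T_m − T_C, so T_m = (T_H + T_C)/2 = (879.00 + 280.00)/2 = 579.5 K.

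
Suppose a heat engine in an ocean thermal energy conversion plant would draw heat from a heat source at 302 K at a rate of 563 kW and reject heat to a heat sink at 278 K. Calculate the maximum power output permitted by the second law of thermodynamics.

Ẇ_max ≈ 44.7 kW

No engine can exceed the Carnot limit: η_max = 1 − T_C/T_H = 1 − 278.00/302.00 = 0.0795.
W_max = η_max · Q_H = 0.0795 × 563 = 44.7 kW.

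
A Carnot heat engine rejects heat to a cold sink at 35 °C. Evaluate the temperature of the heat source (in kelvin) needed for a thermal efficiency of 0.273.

T_C = 35 °C → 35 + 273.15 = 308.15 K.
From η = 1 − T_C/T_H, solving for T_H gives T_H = T_C/(1 − η) = 308.15/(1 − 0.273) = 424 K.

T_H ≈ 424 K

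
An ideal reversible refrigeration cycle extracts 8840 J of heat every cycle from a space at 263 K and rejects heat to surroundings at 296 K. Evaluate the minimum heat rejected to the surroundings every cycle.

For a reversible cycle Q_H/Q_C = T_H/T_C, so Q_H = Q_C·T_H/T_C = 8840 × 296.00/263.00 = 9950 J.

Q_H ≈ 9950 J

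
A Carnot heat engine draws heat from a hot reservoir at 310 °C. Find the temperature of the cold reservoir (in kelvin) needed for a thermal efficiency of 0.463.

T_C ≈ 313 K

T_H = 310 °C → 310 + 273.15 = 583.15 K.
From η = 1 − T_C/T_H, T_C = T_H·(1 − η) = 583.15 × (1 − 0.463) = 313 K.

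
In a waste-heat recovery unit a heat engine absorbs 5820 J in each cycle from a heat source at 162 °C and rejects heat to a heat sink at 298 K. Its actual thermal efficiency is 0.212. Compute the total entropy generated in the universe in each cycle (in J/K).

T_H = 162 °C → 162 + 273.15 = 435.15 K.
W = η·Q_H = 0.212 × 5820 = 1234 J, so Q_C = Q_H − W = 4586 J.
Entropy balance on the reservoirs: −Q_H/T_H = -13.37 J/K, +Q_C/T_C = 15.39 J/K.
ΔS_univ = −Q_H/T_H + Q_C/T_C = 2.02 J/K (> 0, since η = 0.212 < η_Carnot = 0.315).

ΔS_univ ≈ 2.02 J/K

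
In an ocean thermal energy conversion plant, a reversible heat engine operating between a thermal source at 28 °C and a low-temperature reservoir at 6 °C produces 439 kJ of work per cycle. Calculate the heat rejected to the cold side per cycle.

T_H = 28 °C → 28 + 273.15 = 301.15 K.
T_C = 6 °C → 6 + 273.15 = 279.15 K.
η_rev = 1 − T_C/T_H = 1 − 279.15/301.15 = 0.0731.
Since Q_C/Q_H = T_C/T_H and Q_H = W/η, Q_C = W·T_C/(T_H − T_C) = 439 × 279.15/22.00 = 5570 kJ.

Q_C ≈ 5570 kJ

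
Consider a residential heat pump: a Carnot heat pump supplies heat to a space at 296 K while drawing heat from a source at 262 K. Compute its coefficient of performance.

For a reversible heat pump, COP_HP = T_H/(T_H − T_C) = 296.00/(296.00 − 262.00) = 8.71.

COP_HP ≈ 8.71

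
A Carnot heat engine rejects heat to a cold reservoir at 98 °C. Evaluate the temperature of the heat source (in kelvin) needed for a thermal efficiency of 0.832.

T_H ≈ 2209 K

T_C = 98 °C → 98 + 273.15 = 371.15 K.
From η = 1 − T_C/T_H, solving for T_H gives T_H = T_C/(1 − η) = 371.15/(1 − 0.832) = 2209 K.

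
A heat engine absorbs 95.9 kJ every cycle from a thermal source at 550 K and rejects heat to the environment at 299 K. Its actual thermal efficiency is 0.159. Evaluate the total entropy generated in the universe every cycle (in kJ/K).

W = η·Q_H = 0.159 × 95.9 = 15.25 kJ, so Q_C = Q_H − W = 80.65 kJ.
Entropy balance on the reservoirs: −Q_H/T_H = -0.1744 kJ/K, +Q_C/T_C = 0.2697 kJ/K.
ΔS_univ = −Q_H/T_H + Q_C/T_C = 0.09538 kJ/K (> 0, since η = 0.159 < η_Carnot = 0.456).

ΔS_univ ≈ 0.09538 kJ/K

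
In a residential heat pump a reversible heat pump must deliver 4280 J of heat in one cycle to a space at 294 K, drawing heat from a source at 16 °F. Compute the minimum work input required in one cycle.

T_C = 16 °F → (16 − 32) × 5/9 = -8.89 °C = 264.26 K.
The Carnot heat-pump COP is COP_HP = T_H/(T_H − T_C) = 294.00/29.74 = 9.8860.
W = Q_H/COP_HP = 4280/9.8860 = 433 J.

W_in ≈ 433 J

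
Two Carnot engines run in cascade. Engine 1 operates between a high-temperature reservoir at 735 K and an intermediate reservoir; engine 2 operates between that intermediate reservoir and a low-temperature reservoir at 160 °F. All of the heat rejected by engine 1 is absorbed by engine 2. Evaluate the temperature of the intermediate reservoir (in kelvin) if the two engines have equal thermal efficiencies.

T_C = 160 °F → (160 − 32) × 5/9 = 71.11 °C = 344.26 K.
Equal efficiencies require 1 − T_m/T_H = 1 − T_C/T_m, i.e. T_m/T_H = T_C/T_m, so T_m = √(T_H·T_C) = √(735.00 × 344.26) = 503.0 K.

T_m ≈ 503.0 K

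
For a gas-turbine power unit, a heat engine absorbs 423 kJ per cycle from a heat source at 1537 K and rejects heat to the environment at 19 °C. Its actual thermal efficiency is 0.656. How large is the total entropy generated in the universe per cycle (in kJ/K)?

T_C = 19 °C → 19 + 273.15 = 292.15 K.
W = η·Q_H = 0.656 × 423 = 277.5 kJ, so Q_C = Q_H − W = 145.5 kJ.
Reservoir entropy changes: ΔS_H = −Q_H/T_H = −423/1537.00 = -0.2752 kJ/K and ΔS_C = +Q_C/T_C = 145.5/292.15 = 0.4981 kJ/K.
ΔS_univ = −Q_H/T_H + Q_C/T_C = 0.2229 kJ/K (> 0, since η = 0.656 < η_Carnot = 0.810).

ΔS_univ ≈ 0.2229 kJ/K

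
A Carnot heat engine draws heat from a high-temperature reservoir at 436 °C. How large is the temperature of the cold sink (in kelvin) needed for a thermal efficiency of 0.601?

T_H = 436 °C → 436 + 273.15 = 709.15 K.
From η = 1 − T_C/T_H, T_C = T_H·(1 − η) = 709.15 × (1 − 0.601) = 283.0 K.

T_C ≈ 283.0 K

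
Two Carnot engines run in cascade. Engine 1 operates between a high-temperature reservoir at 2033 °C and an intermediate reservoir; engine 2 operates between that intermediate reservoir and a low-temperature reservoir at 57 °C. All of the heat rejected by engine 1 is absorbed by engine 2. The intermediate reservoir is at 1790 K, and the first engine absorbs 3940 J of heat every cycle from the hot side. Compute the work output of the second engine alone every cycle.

W₂ ≈ 2490 J

T_H = 2033 °C → 2033 + 273.15 = 2306.15 K.
T_C = 57 °C → 57 + 273.15 = 330.15 K.
Heat entering the second stage: Q_m = Q_H·(T_m/T_H) = 3940 × 1790.00/2306.15 = 3060 J.
Second-stage efficiency η₂ = 1 − T_C/T_m = 1 − 330.15/1790.00 = 0.8156, so W₂ = η₂·Q_m = 2490 J.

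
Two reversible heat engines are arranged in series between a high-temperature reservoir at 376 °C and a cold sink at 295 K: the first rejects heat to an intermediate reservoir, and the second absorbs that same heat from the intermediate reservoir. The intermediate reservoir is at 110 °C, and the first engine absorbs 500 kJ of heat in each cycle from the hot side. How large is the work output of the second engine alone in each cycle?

W₂ ≈ 67.9 kJ

T_H = 376 °C → 376 + 273.15 = 649.15 K.
T_m = 110 °C → 110 + 273.15 = 383.15 K.
Heat entering the second stage: Q_m = Q_H·(T_m/T_H) = 500 × 383.15/649.15 = 295 kJ.
Second-stage efficiency η₂ = 1 − T_C/T_m = 1 − 295.00/383.15 = 0.2301, so W₂ = η₂·Q_m = 67.9 kJ.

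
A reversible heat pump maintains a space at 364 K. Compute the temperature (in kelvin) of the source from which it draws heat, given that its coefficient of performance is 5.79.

COP_HP = T_H/(T_H − T_C) ⇒ T_C = T_H·(COP_HP − 1)/COP_HP = 364.00 × (5.79 − 1)/5.79 = 301 K.

T_C ≈ 301 K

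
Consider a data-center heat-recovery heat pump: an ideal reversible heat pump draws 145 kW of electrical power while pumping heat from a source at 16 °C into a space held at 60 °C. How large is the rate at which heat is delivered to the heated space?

T_H = 60 °C → 60 + 273.15 = 333.15 K.
T_C = 16 °C → 16 + 273.15 = 289.15 K.
The Carnot heat-pump COP is COP_HP = T_H/(T_H − T_C) = 333.15/44.00 = 7.5716.
Q_H = COP_HP · W = 7.5716 × 145 = 1100 kW.

Q̇_H ≈ 1100 kW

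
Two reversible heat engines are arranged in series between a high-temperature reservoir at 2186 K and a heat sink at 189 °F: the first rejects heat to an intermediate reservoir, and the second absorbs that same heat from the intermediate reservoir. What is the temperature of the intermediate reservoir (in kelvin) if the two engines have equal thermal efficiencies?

T_C = 189 °F → (189 − 32) × 5/9 = 87.22 °C = 360.37 K.
Equal efficiencies require 1 − T_m/T_H = 1 − T_C/T_m, i.e. T_m/T_H = T_C/T_m, so T_m = √(T_H·T_C) = √(2186.00 × 360.37) = 887.6 K.

T_m ≈ 887.6 K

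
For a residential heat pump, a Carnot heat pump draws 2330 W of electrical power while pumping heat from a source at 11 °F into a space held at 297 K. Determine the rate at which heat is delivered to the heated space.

Q̇_H ≈ 19480 W

T_C = 11 °F → (11 − 32) × 5/9 = -11.67 °C = 261.48 K.
COP_HP = T_H/(T_H − T_C) = 297.00/35.52 = 8.3623.
Q_H = COP_HP · W = 8.3623 × 2330 = 19480 W.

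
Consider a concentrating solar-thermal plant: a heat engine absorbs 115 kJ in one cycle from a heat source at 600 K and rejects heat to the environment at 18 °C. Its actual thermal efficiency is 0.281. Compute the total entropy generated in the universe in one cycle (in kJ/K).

ΔS_univ ≈ 0.0923 kJ/K

T_C = 18 °C → 18 + 273.15 = 291.15 K.
W = η·Q_H = 0.281 × 115 = 32.32 kJ, so Q_C = Q_H − W = 82.69 kJ.
Entropy balance on the reservoirs: −Q_H/T_H = -0.1917 kJ/K, +Q_C/T_C = 0.2840 kJ/K.
ΔS_univ = −Q_H/T_H + Q_C/T_C = 0.0923 kJ/K (> 0, since η = 0.281 < η_Carnot = 0.515).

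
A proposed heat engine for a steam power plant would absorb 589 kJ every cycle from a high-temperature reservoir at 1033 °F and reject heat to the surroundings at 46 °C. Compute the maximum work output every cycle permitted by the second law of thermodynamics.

T_H = 1033 °F → (1033 − 32) × 5/9 = 556.11 °C = 829.26 K.
T_C = 46 °C → 46 + 273.15 = 319.15 K.
The upper bound on efficiency is η_max = 1 − T_C/T_H = 1 − 319.15/829.26 = 0.6151.
W_max = η_max · Q_H = 0.6151 × 589 = 362 kJ.

W_max ≈ 362 kJ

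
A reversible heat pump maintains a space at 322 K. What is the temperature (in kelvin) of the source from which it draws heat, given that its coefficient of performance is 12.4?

COP_HP = T_H/(T_H − T_C) ⇒ T_C = T_H·(COP_HP − 1)/COP_HP = 322.00 × (12.4 − 1)/12.4 = 296 K.

T_C ≈ 296 K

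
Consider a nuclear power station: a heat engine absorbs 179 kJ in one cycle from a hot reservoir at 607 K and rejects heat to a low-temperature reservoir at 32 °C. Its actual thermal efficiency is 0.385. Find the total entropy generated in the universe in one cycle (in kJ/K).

T_C = 32 °C → 32 + 273.15 = 305.15 K.
W = η·Q_H = 0.385 × 179 = 68.92 kJ, so Q_C = Q_H − W = 110.1 kJ.
The hot reservoir loses entropy Q_H/T_H = 179/607.00 = 0.2949 kJ/K; the cold reservoir gains Q_C/T_C = 110.1/305.15 = 0.3608 kJ/K.
ΔS_univ = −Q_H/T_H + Q_C/T_C = 0.0659 kJ/K (> 0, since η = 0.385 < η_Carnot = 0.497).

ΔS_univ ≈ 0.0659 kJ/K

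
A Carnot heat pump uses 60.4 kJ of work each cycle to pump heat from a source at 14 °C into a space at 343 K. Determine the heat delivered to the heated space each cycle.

T_C = 14 °C → 14 + 273.15 = 287.15 K.
The Carnot heat-pump COP is COP_HP = T_H/(T_H − T_C) = 343.00/55.85 = 6.1415.
Q_H = COP_HP · W = 6.1415 × 60.4 = 371 kJ.

Q_H ≈ 371 kJ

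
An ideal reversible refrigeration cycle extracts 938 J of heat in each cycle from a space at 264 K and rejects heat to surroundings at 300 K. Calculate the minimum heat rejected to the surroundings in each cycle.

Q_H ≈ 1070 J

For a reversible cycle Q_H/Q_C = T_H/T_C, so Q_H = Q_C·T_H/T_C = 938 × 300.00/264.00 = 1070 J.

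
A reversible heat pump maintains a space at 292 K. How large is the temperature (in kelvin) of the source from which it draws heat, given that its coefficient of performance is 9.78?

COP_HP = T_H/(T_H − T_C) ⇒ T_C = T_H·(COP_HP − 1)/COP_HP = 292.00 × (9.78 − 1)/9.78 = 262 K.

T_C ≈ 262 K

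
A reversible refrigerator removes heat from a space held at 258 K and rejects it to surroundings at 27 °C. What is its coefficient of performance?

T_H = 27 °C → 27 + 273.15 = 300.15 K.
COP_R = T_C/(T_H − T_C) = 258.00/(300.15 − 258.00) = 6.121.

COP_R ≈ 6.121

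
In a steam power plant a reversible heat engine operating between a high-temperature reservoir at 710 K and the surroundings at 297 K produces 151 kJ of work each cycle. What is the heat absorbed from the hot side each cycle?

Q_H ≈ 260 kJ

The Carnot efficiency is η = 1 − T_C/T_H = 1 − 297.00/710.00 = 0.5817.
Q_H = W/η = 151/0.5817 = 260 kJ.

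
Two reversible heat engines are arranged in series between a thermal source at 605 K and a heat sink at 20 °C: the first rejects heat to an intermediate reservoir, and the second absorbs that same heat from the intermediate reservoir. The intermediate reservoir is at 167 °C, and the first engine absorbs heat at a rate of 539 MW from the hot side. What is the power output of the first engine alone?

T_C = 20 °C → 20 + 273.15 = 293.15 K.
T_m = 167 °C → 167 + 273.15 = 440.15 K.
First-stage efficiency η₁ = 1 − T_m/T_H = 1 − 440.15/605.00 = 0.2725.
W₁ = η₁·Q_H = 0.2725 × 539 = 147 MW.

Ẇ₁ ≈ 147 MW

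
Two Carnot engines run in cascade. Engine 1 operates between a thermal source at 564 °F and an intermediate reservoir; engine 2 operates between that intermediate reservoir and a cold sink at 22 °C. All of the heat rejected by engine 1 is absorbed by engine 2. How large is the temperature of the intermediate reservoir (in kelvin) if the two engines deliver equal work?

T_m ≈ 431.9 K

T_H = 564 °F → (564 − 32) × 5/9 = 295.56 °C = 568.71 K.
T_C = 22 °C → 22 + 273.15 = 295.15 K.
For reversible stages Q_m = Q_H·(T_m/T_H). Setting W₁ = Q_H(1 − T_m/T_H) equal to W₂ = Q_m(1 − T_C/T_m) = Q_H·(T_m − T_C)/T_H gives T_H − T_m = T_m − T_C, so T_m = (T_H + T_C)/2 = (568.71 + 295.15)/2 = 431.9 K.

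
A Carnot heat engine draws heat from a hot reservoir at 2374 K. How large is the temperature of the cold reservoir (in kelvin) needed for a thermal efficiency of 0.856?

From η = 1 − T_C/T_H, T_C = T_H·(1 − η) = 2374.00 × (1 − 0.856) = 341.9 K.

T_C ≈ 341.9 K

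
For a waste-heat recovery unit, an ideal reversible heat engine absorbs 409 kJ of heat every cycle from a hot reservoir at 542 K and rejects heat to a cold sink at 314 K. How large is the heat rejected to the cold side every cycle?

Q_C ≈ 237 kJ

The Carnot efficiency is η = 1 − T_C/T_H = 1 − 314.00/542.00 = 0.4207.
For a reversible cycle Q_C/Q_H = T_C/T_H, so Q_C = 409 × 314.00/542.00 = 237 kJ.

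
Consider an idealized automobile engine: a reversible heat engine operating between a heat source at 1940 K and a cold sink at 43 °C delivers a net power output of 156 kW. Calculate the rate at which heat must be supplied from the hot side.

Q̇_H ≈ 186 kW

T_C = 43 °C → 43 + 273.15 = 316.15 K.
For a reversible engine, η = 1 − T_C/T_H = 1 − 316.15/1940.00 = 0.8370.
Q_H = W/η = 156/0.8370 = 186 kW.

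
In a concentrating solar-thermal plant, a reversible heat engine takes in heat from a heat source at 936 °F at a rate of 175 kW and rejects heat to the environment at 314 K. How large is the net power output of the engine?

T_H = 936 °F → (936 − 32) × 5/9 = 502.22 °C = 775.37 K.
For a reversible engine, η = 1 − T_C/T_H = 1 − 314.00/775.37 = 0.5950.
W = η·Q_H = 0.5950 × 175 = 104.1 kW.

Ẇ ≈ 104.1 kW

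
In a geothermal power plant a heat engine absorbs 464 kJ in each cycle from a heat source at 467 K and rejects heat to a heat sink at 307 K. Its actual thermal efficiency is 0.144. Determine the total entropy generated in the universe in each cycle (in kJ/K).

ΔS_univ ≈ 0.300 kJ/K

W = η·Q_H = 0.144 × 464 = 66.82 kJ, so Q_C = Q_H − W = 397.2 kJ.
Reservoir entropy changes: ΔS_H = −Q_H/T_H = −464/467.00 = -0.9936 kJ/K and ΔS_C = +Q_C/T_C = 397.2/307.00 = 1.294 kJ/K.
ΔS_univ = −Q_H/T_H + Q_C/T_C = 0.300 kJ/K (> 0, since η = 0.144 < η_Carnot = 0.343).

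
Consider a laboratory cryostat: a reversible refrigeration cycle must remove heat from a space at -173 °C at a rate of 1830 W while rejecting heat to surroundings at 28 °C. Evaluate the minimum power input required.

Ẇ_in ≈ 3670 W

T_H = 28 °C → 28 + 273.15 = 301.15 K.
T_C = -173 °C → -173 + 273.15 = 100.15 K.
The reversible coefficient of performance is COP_R = T_C/(T_H − T_C) = 100.15/201.00 = 0.4983.
W = Q_C/COP_R = 1830/0.4983 = 3670 W.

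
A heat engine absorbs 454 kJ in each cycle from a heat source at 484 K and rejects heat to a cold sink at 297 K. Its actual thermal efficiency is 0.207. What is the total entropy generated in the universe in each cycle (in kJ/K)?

ΔS_univ ≈ 0.2742 kJ/K

W = η·Q_H = 0.207 × 454 = 93.98 kJ, so Q_C = Q_H − W = 360.0 kJ.
Entropy balance on the reservoirs: −Q_H/T_H = -0.9380 kJ/K, +Q_C/T_C = 1.212 kJ/K.
ΔS_univ = −Q_H/T_H + Q_C/T_C = 0.2742 kJ/K (> 0, since η = 0.207 < η_Carnot = 0.386).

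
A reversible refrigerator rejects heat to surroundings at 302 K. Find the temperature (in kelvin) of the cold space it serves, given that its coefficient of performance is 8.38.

T_C ≈ 270 K

COP_R = T_C/(T_H − T_C) ⇒ T_C = T_H·COP_R/(1 + COP_R) = 302.00 × 8.38/(1 + 8.38) = 270 K.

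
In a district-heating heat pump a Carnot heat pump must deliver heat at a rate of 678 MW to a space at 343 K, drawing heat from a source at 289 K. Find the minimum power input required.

For a reversible heat pump, COP_HP = T_H/(T_H − T_C) = 343.00/54.00 = 6.3519.
W = Q_H/COP_HP = 678/6.3519 = 107 MW.

Ẇ_in ≈ 107 MW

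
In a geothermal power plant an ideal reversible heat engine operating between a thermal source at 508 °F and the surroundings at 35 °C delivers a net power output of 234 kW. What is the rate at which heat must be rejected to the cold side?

T_H = 508 °F → (508 − 32) × 5/9 = 264.44 °C = 537.59 K.
T_C = 35 °C → 35 + 273.15 = 308.15 K.
For a reversible engine, η = 1 − T_C/T_H = 1 − 308.15/537.59 = 0.4268.
Since Q_C/Q_H = T_C/T_H and Q_H = W/η, Q_C = W·T_C/(T_H − T_C) = 234 × 308.15/229.44 = 314 kW.

Q̇_C ≈ 314 kW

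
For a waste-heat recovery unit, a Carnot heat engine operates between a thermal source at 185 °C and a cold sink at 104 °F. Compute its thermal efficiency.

T_H = 185 °C → 185 + 273.15 = 458.15 K.
T_C = 104 °F → (104 − 32) × 5/9 = 40.00 °C = 313.15 K.
η_rev = 1 − T_C/T_H = 1 − 313.15/458.15 = 0.316.

η ≈ 0.316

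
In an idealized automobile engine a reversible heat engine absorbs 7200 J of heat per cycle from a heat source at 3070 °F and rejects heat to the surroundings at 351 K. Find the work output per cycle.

T_H = 3070 °F → (3070 − 32) × 5/9 = 1687.78 °C = 1960.93 K.
Carnot efficiency: η = 1 − T_C/T_H = 1 − 351.00/1960.93 = 0.8210.
W = η·Q_H = 0.8210 × 7200 = 5910 J.

W ≈ 5910 J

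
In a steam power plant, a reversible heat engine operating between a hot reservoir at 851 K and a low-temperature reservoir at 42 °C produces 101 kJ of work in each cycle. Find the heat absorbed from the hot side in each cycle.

T_C = 42 °C → 42 + 273.15 = 315.15 K.
η_rev = 1 − T_C/T_H = 1 − 315.15/851.00 = 0.6297.
Q_H = W/η = 101/0.6297 = 160.4 kJ.

Q_H ≈ 160.4 kJ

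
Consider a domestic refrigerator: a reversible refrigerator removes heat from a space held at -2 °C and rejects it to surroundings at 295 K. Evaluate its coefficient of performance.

COP_R ≈ 11.4

T_C = -2 °C → -2 + 273.15 = 271.15 K.
The reversible coefficient of performance is COP_R = T_C/(T_H − T_C) = 271.15/(295.00 − 271.15) = 11.4.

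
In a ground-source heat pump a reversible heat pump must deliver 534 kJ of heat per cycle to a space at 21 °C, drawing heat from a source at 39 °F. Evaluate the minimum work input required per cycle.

W_in ≈ 31.1 kJ

T_H = 21 °C → 21 + 273.15 = 294.15 K.
T_C = 39 °F → (39 − 32) × 5/9 = 3.89 °C = 277.04 K.
The Carnot heat-pump COP is COP_HP = T_H/(T_H − T_C) = 294.15/17.11 = 17.1906.
W = Q_H/COP_HP = 534/17.1906 = 31.1 kJ.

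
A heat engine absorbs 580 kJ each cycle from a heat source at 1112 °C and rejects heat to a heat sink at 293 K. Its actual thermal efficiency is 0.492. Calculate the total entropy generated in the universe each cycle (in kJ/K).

T_H = 1112 °C → 1112 + 273.15 = 1385.15 K.
W = η·Q_H = 0.492 × 580 = 285.4 kJ, so Q_C = Q_H − W = 294.6 kJ.
The hot reservoir loses entropy Q_H/T_H = 580/1385.15 = 0.4187 kJ/K; the cold reservoir gains Q_C/T_C = 294.6/293.00 = 1.006 kJ/K.
ΔS_univ = −Q_H/T_H + Q_C/T_C = 0.587 kJ/K (> 0, since η = 0.492 < η_Carnot = 0.788).

ΔS_univ ≈ 0.587 kJ/K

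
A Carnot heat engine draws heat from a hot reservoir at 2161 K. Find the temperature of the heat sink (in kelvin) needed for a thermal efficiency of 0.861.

T_C ≈ 300 K

From η = 1 − T_C/T_H, T_C = T_H·(1 − η) = 2161.00 × (1 − 0.861) = 300 K.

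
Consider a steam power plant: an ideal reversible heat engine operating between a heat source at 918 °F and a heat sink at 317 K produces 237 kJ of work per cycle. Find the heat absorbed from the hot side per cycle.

Q_H ≈ 405 kJ

T_H = 918 °F → (918 − 32) × 5/9 = 492.22 °C = 765.37 K.
η_rev = 1 − T_C/T_H = 1 − 317.00/765.37 = 0.5858.
Q_H = W/η = 237/0.5858 = 405 kJ.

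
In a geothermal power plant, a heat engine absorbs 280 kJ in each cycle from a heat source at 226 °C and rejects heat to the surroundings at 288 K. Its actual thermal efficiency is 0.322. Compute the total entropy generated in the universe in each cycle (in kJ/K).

T_H = 226 °C → 226 + 273.15 = 499.15 K.
W = η·Q_H = 0.322 × 280 = 90.16 kJ, so Q_C = Q_H − W = 189.8 kJ.
Reservoir entropy changes: ΔS_H = −Q_H/T_H = −280/499.15 = -0.5610 kJ/K and ΔS_C = +Q_C/T_C = 189.8/288.00 = 0.6592 kJ/K.
ΔS_univ = −Q_H/T_H + Q_C/T_C = 0.09821 kJ/K (> 0, since η = 0.322 < η_Carnot = 0.423).

ΔS_univ ≈ 0.09821 kJ/K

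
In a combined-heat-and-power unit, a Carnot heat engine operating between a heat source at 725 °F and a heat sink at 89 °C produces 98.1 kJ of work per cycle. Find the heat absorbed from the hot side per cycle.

T_H = 725 °F → (725 − 32) × 5/9 = 385.00 °C = 658.15 K.
T_C = 89 °C → 89 + 273.15 = 362.15 K.
η_rev = 1 − T_C/T_H = 1 − 362.15/658.15 = 0.4497.
Q_H = W/η = 98.1/0.4497 = 218 kJ.

Q_H ≈ 218 kJ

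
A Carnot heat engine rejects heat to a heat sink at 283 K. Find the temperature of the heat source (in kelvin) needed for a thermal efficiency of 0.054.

T_H ≈ 299.2 K

From η = 1 − T_C/T_H, solving for T_H gives T_H = T_C/(1 − η) = 283.00/(1 − 0.054) = 299.2 K.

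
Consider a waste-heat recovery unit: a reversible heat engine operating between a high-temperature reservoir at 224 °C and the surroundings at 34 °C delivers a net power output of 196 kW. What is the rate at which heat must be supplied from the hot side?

Q̇_H ≈ 513 kW

T_H = 224 °C → 224 + 273.15 = 497.15 K.
T_C = 34 °C → 34 + 273.15 = 307.15 K.
The Carnot efficiency is η = 1 − T_C/T_H = 1 − 307.15/497.15 = 0.3822.
Q_H = W/η = 196/0.3822 = 513 kW.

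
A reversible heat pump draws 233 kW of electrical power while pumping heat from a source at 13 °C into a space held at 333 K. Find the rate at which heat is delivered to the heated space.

Q̇_H ≈ 1660 kW

T_C = 13 °C → 13 + 273.15 = 286.15 K.
Reversible heating COP: COP_HP = T_H/(T_H − T_C) = 333.00/46.85 = 7.1078.
Q_H = COP_HP · W = 7.1078 × 233 = 1660 kW.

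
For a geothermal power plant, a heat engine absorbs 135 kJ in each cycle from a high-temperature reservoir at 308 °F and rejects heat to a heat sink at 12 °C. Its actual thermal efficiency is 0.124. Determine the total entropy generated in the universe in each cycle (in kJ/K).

ΔS_univ ≈ 0.0982 kJ/K

T_H = 308 °F → (308 − 32) × 5/9 = 153.33 °C = 426.48 K.
T_C = 12 °C → 12 + 273.15 = 285.15 K.
W = η·Q_H = 0.124 × 135 = 16.74 kJ, so Q_C = Q_H − W = 118.3 kJ.
The hot reservoir loses entropy Q_H/T_H = 135/426.48 = 0.3165 kJ/K; the cold reservoir gains Q_C/T_C = 118.3/285.15 = 0.4147 kJ/K.
ΔS_univ = −Q_H/T_H + Q_C/T_C = 0.0982 kJ/K (> 0, since η = 0.124 < η_Carnot = 0.331).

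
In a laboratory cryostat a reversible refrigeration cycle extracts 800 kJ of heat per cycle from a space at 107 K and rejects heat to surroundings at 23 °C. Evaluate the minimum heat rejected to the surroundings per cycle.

Q_H ≈ 2210 kJ

T_H = 23 °C → 23 + 273.15 = 296.15 K.
For a reversible cycle Q_H/Q_C = T_H/T_C, so Q_H = Q_C·T_H/T_C = 800 × 296.15/107.00 = 2210 kJ.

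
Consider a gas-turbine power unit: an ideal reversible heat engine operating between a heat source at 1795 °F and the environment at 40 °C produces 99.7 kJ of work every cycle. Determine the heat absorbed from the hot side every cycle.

T_H = 1795 °F → (1795 − 32) × 5/9 = 979.44 °C = 1252.59 K.
T_C = 40 °C → 40 + 273.15 = 313.15 K.
Since the cycle is reversible, η = 1 − T_C/T_H = 1 − 313.15/1252.59 = 0.7500.
Q_H = W/η = 99.7/0.7500 = 133 kJ.

Q_H ≈ 133 kJ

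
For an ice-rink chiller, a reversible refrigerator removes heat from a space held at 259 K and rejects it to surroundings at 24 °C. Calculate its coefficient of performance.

COP_R ≈ 6.789

T_H = 24 °C → 24 + 273.15 = 297.15 K.
Carnot COP: COP_R = T_C/(T_H − T_C) = 259.00/(297.15 − 259.00) = 6.789.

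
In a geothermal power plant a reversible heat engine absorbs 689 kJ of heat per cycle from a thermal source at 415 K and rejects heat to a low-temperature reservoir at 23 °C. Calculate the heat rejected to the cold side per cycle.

Q_C ≈ 492 kJ

T_C = 23 °C → 23 + 273.15 = 296.15 K.
Carnot efficiency: η = 1 − T_C/T_H = 1 − 296.15/415.00 = 0.2864.
For a reversible cycle Q_C/Q_H = T_C/T_H, so Q_C = 689 × 296.15/415.00 = 492 kJ.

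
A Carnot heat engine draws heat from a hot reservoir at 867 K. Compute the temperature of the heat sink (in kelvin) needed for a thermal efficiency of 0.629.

T_C ≈ 322 K

From η = 1 − T_C/T_H, T_C = T_H·(1 − η) = 867.00 × (1 − 0.629) = 322 K.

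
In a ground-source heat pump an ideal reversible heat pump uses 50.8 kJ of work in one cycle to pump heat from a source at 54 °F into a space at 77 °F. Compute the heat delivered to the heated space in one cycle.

Q_H ≈ 1190 kJ

T_H = 77 °F → (77 − 32) × 5/9 = 25.00 °C = 298.15 K.
T_C = 54 °F → (54 − 32) × 5/9 = 12.22 °C = 285.37 K.
COP_HP = T_H/(T_H − T_C) = 298.15/12.78 = 23.3335.
Q_H = COP_HP · W = 23.3335 × 50.8 = 1190 kJ.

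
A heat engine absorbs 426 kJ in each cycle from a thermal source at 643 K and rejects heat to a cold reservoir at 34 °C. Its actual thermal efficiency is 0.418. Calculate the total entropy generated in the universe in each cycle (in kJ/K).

T_C = 34 °C → 34 + 273.15 = 307.15 K.
W = η·Q_H = 0.418 × 426 = 178.1 kJ, so Q_C = Q_H − W = 247.9 kJ.
Entropy balance on the reservoirs: −Q_H/T_H = -0.6625 kJ/K, +Q_C/T_C = 0.8072 kJ/K.
ΔS_univ = −Q_H/T_H + Q_C/T_C = 0.145 kJ/K (> 0, since η = 0.418 < η_Carnot = 0.522).

ΔS_univ ≈ 0.145 kJ/K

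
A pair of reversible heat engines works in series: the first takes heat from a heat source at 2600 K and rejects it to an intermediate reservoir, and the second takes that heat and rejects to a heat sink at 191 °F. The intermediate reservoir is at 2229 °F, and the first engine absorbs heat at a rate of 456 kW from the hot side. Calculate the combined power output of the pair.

T_C = 191 °F → (191 − 32) × 5/9 = 88.33 °C = 361.48 K.
Two reversible stages in series are equivalent to a single Carnot engine between T_H and T_C, so η_total = 1 − T_C/T_H = 1 − 361.48/2600.00 = 0.8610.
W_total = η_total · Q_H = 0.8610 × 456 = 393 kW.

Ẇ_total ≈ 393 kW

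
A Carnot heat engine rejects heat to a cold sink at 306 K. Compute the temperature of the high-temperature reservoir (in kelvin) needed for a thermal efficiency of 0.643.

From η = 1 − T_C/T_H, solving for T_H gives T_H = T_C/(1 − η) = 306.00/(1 − 0.643) = 857 K.

T_H ≈ 857 K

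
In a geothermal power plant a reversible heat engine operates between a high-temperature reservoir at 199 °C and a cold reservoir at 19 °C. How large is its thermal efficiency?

T_H = 199 °C → 199 + 273.15 = 472.15 K.
T_C = 19 °C → 19 + 273.15 = 292.15 K.
η_rev = 1 − T_C/T_H = 1 − 292.15/472.15 = 0.381.

η ≈ 0.381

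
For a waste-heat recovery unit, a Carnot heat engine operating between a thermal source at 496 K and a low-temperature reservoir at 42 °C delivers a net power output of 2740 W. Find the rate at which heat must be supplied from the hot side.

Q̇_H ≈ 7510 W

T_C = 42 °C → 42 + 273.15 = 315.15 K.
Since the cycle is reversible, η = 1 − T_C/T_H = 1 − 315.15/496.00 = 0.3646.
Q_H = W/η = 2740/0.3646 = 7510 W.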